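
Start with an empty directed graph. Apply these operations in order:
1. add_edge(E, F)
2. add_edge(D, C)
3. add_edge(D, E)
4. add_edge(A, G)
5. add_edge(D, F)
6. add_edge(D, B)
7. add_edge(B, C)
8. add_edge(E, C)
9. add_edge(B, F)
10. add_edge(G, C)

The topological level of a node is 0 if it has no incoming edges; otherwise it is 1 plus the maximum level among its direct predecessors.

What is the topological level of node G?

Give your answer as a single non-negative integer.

Answer: 1

Derivation:
Op 1: add_edge(E, F). Edges now: 1
Op 2: add_edge(D, C). Edges now: 2
Op 3: add_edge(D, E). Edges now: 3
Op 4: add_edge(A, G). Edges now: 4
Op 5: add_edge(D, F). Edges now: 5
Op 6: add_edge(D, B). Edges now: 6
Op 7: add_edge(B, C). Edges now: 7
Op 8: add_edge(E, C). Edges now: 8
Op 9: add_edge(B, F). Edges now: 9
Op 10: add_edge(G, C). Edges now: 10
Compute levels (Kahn BFS):
  sources (in-degree 0): A, D
  process A: level=0
    A->G: in-degree(G)=0, level(G)=1, enqueue
  process D: level=0
    D->B: in-degree(B)=0, level(B)=1, enqueue
    D->C: in-degree(C)=3, level(C)>=1
    D->E: in-degree(E)=0, level(E)=1, enqueue
    D->F: in-degree(F)=2, level(F)>=1
  process G: level=1
    G->C: in-degree(C)=2, level(C)>=2
  process B: level=1
    B->C: in-degree(C)=1, level(C)>=2
    B->F: in-degree(F)=1, level(F)>=2
  process E: level=1
    E->C: in-degree(C)=0, level(C)=2, enqueue
    E->F: in-degree(F)=0, level(F)=2, enqueue
  process C: level=2
  process F: level=2
All levels: A:0, B:1, C:2, D:0, E:1, F:2, G:1
level(G) = 1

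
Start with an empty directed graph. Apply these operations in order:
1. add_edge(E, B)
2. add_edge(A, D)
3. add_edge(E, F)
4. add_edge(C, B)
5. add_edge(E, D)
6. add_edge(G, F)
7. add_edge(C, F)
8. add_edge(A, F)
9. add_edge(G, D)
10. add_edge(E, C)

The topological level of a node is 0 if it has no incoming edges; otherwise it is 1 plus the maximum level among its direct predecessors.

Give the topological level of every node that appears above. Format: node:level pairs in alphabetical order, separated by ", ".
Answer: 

Answer: A:0, B:2, C:1, D:1, E:0, F:2, G:0

Derivation:
Op 1: add_edge(E, B). Edges now: 1
Op 2: add_edge(A, D). Edges now: 2
Op 3: add_edge(E, F). Edges now: 3
Op 4: add_edge(C, B). Edges now: 4
Op 5: add_edge(E, D). Edges now: 5
Op 6: add_edge(G, F). Edges now: 6
Op 7: add_edge(C, F). Edges now: 7
Op 8: add_edge(A, F). Edges now: 8
Op 9: add_edge(G, D). Edges now: 9
Op 10: add_edge(E, C). Edges now: 10
Compute levels (Kahn BFS):
  sources (in-degree 0): A, E, G
  process A: level=0
    A->D: in-degree(D)=2, level(D)>=1
    A->F: in-degree(F)=3, level(F)>=1
  process E: level=0
    E->B: in-degree(B)=1, level(B)>=1
    E->C: in-degree(C)=0, level(C)=1, enqueue
    E->D: in-degree(D)=1, level(D)>=1
    E->F: in-degree(F)=2, level(F)>=1
  process G: level=0
    G->D: in-degree(D)=0, level(D)=1, enqueue
    G->F: in-degree(F)=1, level(F)>=1
  process C: level=1
    C->B: in-degree(B)=0, level(B)=2, enqueue
    C->F: in-degree(F)=0, level(F)=2, enqueue
  process D: level=1
  process B: level=2
  process F: level=2
All levels: A:0, B:2, C:1, D:1, E:0, F:2, G:0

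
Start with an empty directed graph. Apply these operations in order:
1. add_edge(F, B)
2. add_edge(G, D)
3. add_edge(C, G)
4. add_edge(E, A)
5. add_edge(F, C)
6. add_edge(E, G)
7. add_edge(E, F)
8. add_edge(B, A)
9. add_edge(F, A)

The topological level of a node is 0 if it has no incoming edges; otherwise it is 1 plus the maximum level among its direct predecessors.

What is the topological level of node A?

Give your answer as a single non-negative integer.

Op 1: add_edge(F, B). Edges now: 1
Op 2: add_edge(G, D). Edges now: 2
Op 3: add_edge(C, G). Edges now: 3
Op 4: add_edge(E, A). Edges now: 4
Op 5: add_edge(F, C). Edges now: 5
Op 6: add_edge(E, G). Edges now: 6
Op 7: add_edge(E, F). Edges now: 7
Op 8: add_edge(B, A). Edges now: 8
Op 9: add_edge(F, A). Edges now: 9
Compute levels (Kahn BFS):
  sources (in-degree 0): E
  process E: level=0
    E->A: in-degree(A)=2, level(A)>=1
    E->F: in-degree(F)=0, level(F)=1, enqueue
    E->G: in-degree(G)=1, level(G)>=1
  process F: level=1
    F->A: in-degree(A)=1, level(A)>=2
    F->B: in-degree(B)=0, level(B)=2, enqueue
    F->C: in-degree(C)=0, level(C)=2, enqueue
  process B: level=2
    B->A: in-degree(A)=0, level(A)=3, enqueue
  process C: level=2
    C->G: in-degree(G)=0, level(G)=3, enqueue
  process A: level=3
  process G: level=3
    G->D: in-degree(D)=0, level(D)=4, enqueue
  process D: level=4
All levels: A:3, B:2, C:2, D:4, E:0, F:1, G:3
level(A) = 3

Answer: 3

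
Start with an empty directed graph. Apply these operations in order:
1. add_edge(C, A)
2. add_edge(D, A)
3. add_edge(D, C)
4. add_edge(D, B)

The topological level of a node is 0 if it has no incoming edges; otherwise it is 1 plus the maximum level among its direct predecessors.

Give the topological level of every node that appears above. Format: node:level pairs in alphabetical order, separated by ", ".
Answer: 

Op 1: add_edge(C, A). Edges now: 1
Op 2: add_edge(D, A). Edges now: 2
Op 3: add_edge(D, C). Edges now: 3
Op 4: add_edge(D, B). Edges now: 4
Compute levels (Kahn BFS):
  sources (in-degree 0): D
  process D: level=0
    D->A: in-degree(A)=1, level(A)>=1
    D->B: in-degree(B)=0, level(B)=1, enqueue
    D->C: in-degree(C)=0, level(C)=1, enqueue
  process B: level=1
  process C: level=1
    C->A: in-degree(A)=0, level(A)=2, enqueue
  process A: level=2
All levels: A:2, B:1, C:1, D:0

Answer: A:2, B:1, C:1, D:0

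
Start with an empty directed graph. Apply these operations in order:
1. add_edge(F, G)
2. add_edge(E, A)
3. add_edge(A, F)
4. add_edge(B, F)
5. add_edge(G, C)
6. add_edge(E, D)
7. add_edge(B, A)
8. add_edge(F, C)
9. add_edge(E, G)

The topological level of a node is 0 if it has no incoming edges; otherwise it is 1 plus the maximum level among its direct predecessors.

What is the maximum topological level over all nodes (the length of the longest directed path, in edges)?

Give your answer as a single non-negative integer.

Answer: 4

Derivation:
Op 1: add_edge(F, G). Edges now: 1
Op 2: add_edge(E, A). Edges now: 2
Op 3: add_edge(A, F). Edges now: 3
Op 4: add_edge(B, F). Edges now: 4
Op 5: add_edge(G, C). Edges now: 5
Op 6: add_edge(E, D). Edges now: 6
Op 7: add_edge(B, A). Edges now: 7
Op 8: add_edge(F, C). Edges now: 8
Op 9: add_edge(E, G). Edges now: 9
Compute levels (Kahn BFS):
  sources (in-degree 0): B, E
  process B: level=0
    B->A: in-degree(A)=1, level(A)>=1
    B->F: in-degree(F)=1, level(F)>=1
  process E: level=0
    E->A: in-degree(A)=0, level(A)=1, enqueue
    E->D: in-degree(D)=0, level(D)=1, enqueue
    E->G: in-degree(G)=1, level(G)>=1
  process A: level=1
    A->F: in-degree(F)=0, level(F)=2, enqueue
  process D: level=1
  process F: level=2
    F->C: in-degree(C)=1, level(C)>=3
    F->G: in-degree(G)=0, level(G)=3, enqueue
  process G: level=3
    G->C: in-degree(C)=0, level(C)=4, enqueue
  process C: level=4
All levels: A:1, B:0, C:4, D:1, E:0, F:2, G:3
max level = 4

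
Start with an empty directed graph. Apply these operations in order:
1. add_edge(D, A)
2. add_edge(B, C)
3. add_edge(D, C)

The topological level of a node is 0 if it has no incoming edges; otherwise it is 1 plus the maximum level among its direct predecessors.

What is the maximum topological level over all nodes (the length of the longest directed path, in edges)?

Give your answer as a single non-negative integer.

Answer: 1

Derivation:
Op 1: add_edge(D, A). Edges now: 1
Op 2: add_edge(B, C). Edges now: 2
Op 3: add_edge(D, C). Edges now: 3
Compute levels (Kahn BFS):
  sources (in-degree 0): B, D
  process B: level=0
    B->C: in-degree(C)=1, level(C)>=1
  process D: level=0
    D->A: in-degree(A)=0, level(A)=1, enqueue
    D->C: in-degree(C)=0, level(C)=1, enqueue
  process A: level=1
  process C: level=1
All levels: A:1, B:0, C:1, D:0
max level = 1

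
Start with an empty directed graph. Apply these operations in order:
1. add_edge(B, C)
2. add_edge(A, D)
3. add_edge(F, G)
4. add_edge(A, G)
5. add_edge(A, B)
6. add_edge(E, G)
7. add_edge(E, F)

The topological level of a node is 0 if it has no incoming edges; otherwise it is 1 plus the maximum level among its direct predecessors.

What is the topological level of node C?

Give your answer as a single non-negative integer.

Answer: 2

Derivation:
Op 1: add_edge(B, C). Edges now: 1
Op 2: add_edge(A, D). Edges now: 2
Op 3: add_edge(F, G). Edges now: 3
Op 4: add_edge(A, G). Edges now: 4
Op 5: add_edge(A, B). Edges now: 5
Op 6: add_edge(E, G). Edges now: 6
Op 7: add_edge(E, F). Edges now: 7
Compute levels (Kahn BFS):
  sources (in-degree 0): A, E
  process A: level=0
    A->B: in-degree(B)=0, level(B)=1, enqueue
    A->D: in-degree(D)=0, level(D)=1, enqueue
    A->G: in-degree(G)=2, level(G)>=1
  process E: level=0
    E->F: in-degree(F)=0, level(F)=1, enqueue
    E->G: in-degree(G)=1, level(G)>=1
  process B: level=1
    B->C: in-degree(C)=0, level(C)=2, enqueue
  process D: level=1
  process F: level=1
    F->G: in-degree(G)=0, level(G)=2, enqueue
  process C: level=2
  process G: level=2
All levels: A:0, B:1, C:2, D:1, E:0, F:1, G:2
level(C) = 2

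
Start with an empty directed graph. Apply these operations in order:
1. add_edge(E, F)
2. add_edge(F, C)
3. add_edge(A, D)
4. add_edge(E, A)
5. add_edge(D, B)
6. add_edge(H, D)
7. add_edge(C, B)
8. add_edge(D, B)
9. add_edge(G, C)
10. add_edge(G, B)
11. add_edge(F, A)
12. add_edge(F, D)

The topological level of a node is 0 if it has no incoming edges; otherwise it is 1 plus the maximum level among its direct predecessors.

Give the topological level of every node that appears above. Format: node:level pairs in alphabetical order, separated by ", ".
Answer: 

Op 1: add_edge(E, F). Edges now: 1
Op 2: add_edge(F, C). Edges now: 2
Op 3: add_edge(A, D). Edges now: 3
Op 4: add_edge(E, A). Edges now: 4
Op 5: add_edge(D, B). Edges now: 5
Op 6: add_edge(H, D). Edges now: 6
Op 7: add_edge(C, B). Edges now: 7
Op 8: add_edge(D, B) (duplicate, no change). Edges now: 7
Op 9: add_edge(G, C). Edges now: 8
Op 10: add_edge(G, B). Edges now: 9
Op 11: add_edge(F, A). Edges now: 10
Op 12: add_edge(F, D). Edges now: 11
Compute levels (Kahn BFS):
  sources (in-degree 0): E, G, H
  process E: level=0
    E->A: in-degree(A)=1, level(A)>=1
    E->F: in-degree(F)=0, level(F)=1, enqueue
  process G: level=0
    G->B: in-degree(B)=2, level(B)>=1
    G->C: in-degree(C)=1, level(C)>=1
  process H: level=0
    H->D: in-degree(D)=2, level(D)>=1
  process F: level=1
    F->A: in-degree(A)=0, level(A)=2, enqueue
    F->C: in-degree(C)=0, level(C)=2, enqueue
    F->D: in-degree(D)=1, level(D)>=2
  process A: level=2
    A->D: in-degree(D)=0, level(D)=3, enqueue
  process C: level=2
    C->B: in-degree(B)=1, level(B)>=3
  process D: level=3
    D->B: in-degree(B)=0, level(B)=4, enqueue
  process B: level=4
All levels: A:2, B:4, C:2, D:3, E:0, F:1, G:0, H:0

Answer: A:2, B:4, C:2, D:3, E:0, F:1, G:0, H:0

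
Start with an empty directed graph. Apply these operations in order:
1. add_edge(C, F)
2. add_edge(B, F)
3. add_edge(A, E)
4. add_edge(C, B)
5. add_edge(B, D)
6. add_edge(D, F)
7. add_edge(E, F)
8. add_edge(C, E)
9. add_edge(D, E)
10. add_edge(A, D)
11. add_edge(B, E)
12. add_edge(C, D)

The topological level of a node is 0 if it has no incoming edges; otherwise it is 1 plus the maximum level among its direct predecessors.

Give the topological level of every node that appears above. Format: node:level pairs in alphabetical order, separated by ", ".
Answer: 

Answer: A:0, B:1, C:0, D:2, E:3, F:4

Derivation:
Op 1: add_edge(C, F). Edges now: 1
Op 2: add_edge(B, F). Edges now: 2
Op 3: add_edge(A, E). Edges now: 3
Op 4: add_edge(C, B). Edges now: 4
Op 5: add_edge(B, D). Edges now: 5
Op 6: add_edge(D, F). Edges now: 6
Op 7: add_edge(E, F). Edges now: 7
Op 8: add_edge(C, E). Edges now: 8
Op 9: add_edge(D, E). Edges now: 9
Op 10: add_edge(A, D). Edges now: 10
Op 11: add_edge(B, E). Edges now: 11
Op 12: add_edge(C, D). Edges now: 12
Compute levels (Kahn BFS):
  sources (in-degree 0): A, C
  process A: level=0
    A->D: in-degree(D)=2, level(D)>=1
    A->E: in-degree(E)=3, level(E)>=1
  process C: level=0
    C->B: in-degree(B)=0, level(B)=1, enqueue
    C->D: in-degree(D)=1, level(D)>=1
    C->E: in-degree(E)=2, level(E)>=1
    C->F: in-degree(F)=3, level(F)>=1
  process B: level=1
    B->D: in-degree(D)=0, level(D)=2, enqueue
    B->E: in-degree(E)=1, level(E)>=2
    B->F: in-degree(F)=2, level(F)>=2
  process D: level=2
    D->E: in-degree(E)=0, level(E)=3, enqueue
    D->F: in-degree(F)=1, level(F)>=3
  process E: level=3
    E->F: in-degree(F)=0, level(F)=4, enqueue
  process F: level=4
All levels: A:0, B:1, C:0, D:2, E:3, F:4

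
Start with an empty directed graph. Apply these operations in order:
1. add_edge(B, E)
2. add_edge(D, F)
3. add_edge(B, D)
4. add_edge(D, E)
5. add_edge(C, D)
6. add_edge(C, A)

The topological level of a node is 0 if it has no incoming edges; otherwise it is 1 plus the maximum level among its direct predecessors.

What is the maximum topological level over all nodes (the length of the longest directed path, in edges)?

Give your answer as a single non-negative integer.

Answer: 2

Derivation:
Op 1: add_edge(B, E). Edges now: 1
Op 2: add_edge(D, F). Edges now: 2
Op 3: add_edge(B, D). Edges now: 3
Op 4: add_edge(D, E). Edges now: 4
Op 5: add_edge(C, D). Edges now: 5
Op 6: add_edge(C, A). Edges now: 6
Compute levels (Kahn BFS):
  sources (in-degree 0): B, C
  process B: level=0
    B->D: in-degree(D)=1, level(D)>=1
    B->E: in-degree(E)=1, level(E)>=1
  process C: level=0
    C->A: in-degree(A)=0, level(A)=1, enqueue
    C->D: in-degree(D)=0, level(D)=1, enqueue
  process A: level=1
  process D: level=1
    D->E: in-degree(E)=0, level(E)=2, enqueue
    D->F: in-degree(F)=0, level(F)=2, enqueue
  process E: level=2
  process F: level=2
All levels: A:1, B:0, C:0, D:1, E:2, F:2
max level = 2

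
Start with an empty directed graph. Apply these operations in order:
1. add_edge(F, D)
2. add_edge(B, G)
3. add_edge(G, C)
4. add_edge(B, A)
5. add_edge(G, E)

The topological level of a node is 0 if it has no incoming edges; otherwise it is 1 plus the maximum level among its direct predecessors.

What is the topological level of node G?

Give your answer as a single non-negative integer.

Op 1: add_edge(F, D). Edges now: 1
Op 2: add_edge(B, G). Edges now: 2
Op 3: add_edge(G, C). Edges now: 3
Op 4: add_edge(B, A). Edges now: 4
Op 5: add_edge(G, E). Edges now: 5
Compute levels (Kahn BFS):
  sources (in-degree 0): B, F
  process B: level=0
    B->A: in-degree(A)=0, level(A)=1, enqueue
    B->G: in-degree(G)=0, level(G)=1, enqueue
  process F: level=0
    F->D: in-degree(D)=0, level(D)=1, enqueue
  process A: level=1
  process G: level=1
    G->C: in-degree(C)=0, level(C)=2, enqueue
    G->E: in-degree(E)=0, level(E)=2, enqueue
  process D: level=1
  process C: level=2
  process E: level=2
All levels: A:1, B:0, C:2, D:1, E:2, F:0, G:1
level(G) = 1

Answer: 1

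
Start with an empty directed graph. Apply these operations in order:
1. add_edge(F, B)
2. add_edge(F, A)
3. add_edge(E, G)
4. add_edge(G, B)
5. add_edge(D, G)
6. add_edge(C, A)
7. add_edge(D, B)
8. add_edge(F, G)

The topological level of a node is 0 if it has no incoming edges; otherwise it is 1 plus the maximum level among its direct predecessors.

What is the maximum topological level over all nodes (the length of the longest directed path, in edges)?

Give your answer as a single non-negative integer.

Answer: 2

Derivation:
Op 1: add_edge(F, B). Edges now: 1
Op 2: add_edge(F, A). Edges now: 2
Op 3: add_edge(E, G). Edges now: 3
Op 4: add_edge(G, B). Edges now: 4
Op 5: add_edge(D, G). Edges now: 5
Op 6: add_edge(C, A). Edges now: 6
Op 7: add_edge(D, B). Edges now: 7
Op 8: add_edge(F, G). Edges now: 8
Compute levels (Kahn BFS):
  sources (in-degree 0): C, D, E, F
  process C: level=0
    C->A: in-degree(A)=1, level(A)>=1
  process D: level=0
    D->B: in-degree(B)=2, level(B)>=1
    D->G: in-degree(G)=2, level(G)>=1
  process E: level=0
    E->G: in-degree(G)=1, level(G)>=1
  process F: level=0
    F->A: in-degree(A)=0, level(A)=1, enqueue
    F->B: in-degree(B)=1, level(B)>=1
    F->G: in-degree(G)=0, level(G)=1, enqueue
  process A: level=1
  process G: level=1
    G->B: in-degree(B)=0, level(B)=2, enqueue
  process B: level=2
All levels: A:1, B:2, C:0, D:0, E:0, F:0, G:1
max level = 2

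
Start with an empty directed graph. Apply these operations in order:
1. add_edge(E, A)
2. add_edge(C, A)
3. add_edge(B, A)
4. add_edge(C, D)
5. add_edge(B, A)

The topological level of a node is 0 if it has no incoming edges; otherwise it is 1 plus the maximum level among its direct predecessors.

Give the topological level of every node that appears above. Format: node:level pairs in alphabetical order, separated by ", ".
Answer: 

Op 1: add_edge(E, A). Edges now: 1
Op 2: add_edge(C, A). Edges now: 2
Op 3: add_edge(B, A). Edges now: 3
Op 4: add_edge(C, D). Edges now: 4
Op 5: add_edge(B, A) (duplicate, no change). Edges now: 4
Compute levels (Kahn BFS):
  sources (in-degree 0): B, C, E
  process B: level=0
    B->A: in-degree(A)=2, level(A)>=1
  process C: level=0
    C->A: in-degree(A)=1, level(A)>=1
    C->D: in-degree(D)=0, level(D)=1, enqueue
  process E: level=0
    E->A: in-degree(A)=0, level(A)=1, enqueue
  process D: level=1
  process A: level=1
All levels: A:1, B:0, C:0, D:1, E:0

Answer: A:1, B:0, C:0, D:1, E:0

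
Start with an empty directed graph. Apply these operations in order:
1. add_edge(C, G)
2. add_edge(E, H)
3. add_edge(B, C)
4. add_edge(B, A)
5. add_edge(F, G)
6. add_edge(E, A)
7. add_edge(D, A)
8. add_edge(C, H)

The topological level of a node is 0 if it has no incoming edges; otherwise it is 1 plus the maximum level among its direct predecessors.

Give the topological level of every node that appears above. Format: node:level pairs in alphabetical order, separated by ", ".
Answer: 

Op 1: add_edge(C, G). Edges now: 1
Op 2: add_edge(E, H). Edges now: 2
Op 3: add_edge(B, C). Edges now: 3
Op 4: add_edge(B, A). Edges now: 4
Op 5: add_edge(F, G). Edges now: 5
Op 6: add_edge(E, A). Edges now: 6
Op 7: add_edge(D, A). Edges now: 7
Op 8: add_edge(C, H). Edges now: 8
Compute levels (Kahn BFS):
  sources (in-degree 0): B, D, E, F
  process B: level=0
    B->A: in-degree(A)=2, level(A)>=1
    B->C: in-degree(C)=0, level(C)=1, enqueue
  process D: level=0
    D->A: in-degree(A)=1, level(A)>=1
  process E: level=0
    E->A: in-degree(A)=0, level(A)=1, enqueue
    E->H: in-degree(H)=1, level(H)>=1
  process F: level=0
    F->G: in-degree(G)=1, level(G)>=1
  process C: level=1
    C->G: in-degree(G)=0, level(G)=2, enqueue
    C->H: in-degree(H)=0, level(H)=2, enqueue
  process A: level=1
  process G: level=2
  process H: level=2
All levels: A:1, B:0, C:1, D:0, E:0, F:0, G:2, H:2

Answer: A:1, B:0, C:1, D:0, E:0, F:0, G:2, H:2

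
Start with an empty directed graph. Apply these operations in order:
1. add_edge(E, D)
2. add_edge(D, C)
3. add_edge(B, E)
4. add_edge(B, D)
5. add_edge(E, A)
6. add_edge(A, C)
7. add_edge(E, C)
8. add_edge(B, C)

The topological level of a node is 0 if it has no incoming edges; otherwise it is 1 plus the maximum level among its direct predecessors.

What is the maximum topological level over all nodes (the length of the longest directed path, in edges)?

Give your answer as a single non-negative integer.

Answer: 3

Derivation:
Op 1: add_edge(E, D). Edges now: 1
Op 2: add_edge(D, C). Edges now: 2
Op 3: add_edge(B, E). Edges now: 3
Op 4: add_edge(B, D). Edges now: 4
Op 5: add_edge(E, A). Edges now: 5
Op 6: add_edge(A, C). Edges now: 6
Op 7: add_edge(E, C). Edges now: 7
Op 8: add_edge(B, C). Edges now: 8
Compute levels (Kahn BFS):
  sources (in-degree 0): B
  process B: level=0
    B->C: in-degree(C)=3, level(C)>=1
    B->D: in-degree(D)=1, level(D)>=1
    B->E: in-degree(E)=0, level(E)=1, enqueue
  process E: level=1
    E->A: in-degree(A)=0, level(A)=2, enqueue
    E->C: in-degree(C)=2, level(C)>=2
    E->D: in-degree(D)=0, level(D)=2, enqueue
  process A: level=2
    A->C: in-degree(C)=1, level(C)>=3
  process D: level=2
    D->C: in-degree(C)=0, level(C)=3, enqueue
  process C: level=3
All levels: A:2, B:0, C:3, D:2, E:1
max level = 3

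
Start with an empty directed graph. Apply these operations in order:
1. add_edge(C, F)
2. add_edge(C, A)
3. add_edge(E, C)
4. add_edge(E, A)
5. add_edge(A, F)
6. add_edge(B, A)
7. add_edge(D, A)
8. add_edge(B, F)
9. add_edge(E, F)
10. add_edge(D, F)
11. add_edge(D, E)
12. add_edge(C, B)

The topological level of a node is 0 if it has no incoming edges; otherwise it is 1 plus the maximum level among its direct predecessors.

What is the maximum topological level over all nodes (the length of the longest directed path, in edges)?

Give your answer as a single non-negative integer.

Op 1: add_edge(C, F). Edges now: 1
Op 2: add_edge(C, A). Edges now: 2
Op 3: add_edge(E, C). Edges now: 3
Op 4: add_edge(E, A). Edges now: 4
Op 5: add_edge(A, F). Edges now: 5
Op 6: add_edge(B, A). Edges now: 6
Op 7: add_edge(D, A). Edges now: 7
Op 8: add_edge(B, F). Edges now: 8
Op 9: add_edge(E, F). Edges now: 9
Op 10: add_edge(D, F). Edges now: 10
Op 11: add_edge(D, E). Edges now: 11
Op 12: add_edge(C, B). Edges now: 12
Compute levels (Kahn BFS):
  sources (in-degree 0): D
  process D: level=0
    D->A: in-degree(A)=3, level(A)>=1
    D->E: in-degree(E)=0, level(E)=1, enqueue
    D->F: in-degree(F)=4, level(F)>=1
  process E: level=1
    E->A: in-degree(A)=2, level(A)>=2
    E->C: in-degree(C)=0, level(C)=2, enqueue
    E->F: in-degree(F)=3, level(F)>=2
  process C: level=2
    C->A: in-degree(A)=1, level(A)>=3
    C->B: in-degree(B)=0, level(B)=3, enqueue
    C->F: in-degree(F)=2, level(F)>=3
  process B: level=3
    B->A: in-degree(A)=0, level(A)=4, enqueue
    B->F: in-degree(F)=1, level(F)>=4
  process A: level=4
    A->F: in-degree(F)=0, level(F)=5, enqueue
  process F: level=5
All levels: A:4, B:3, C:2, D:0, E:1, F:5
max level = 5

Answer: 5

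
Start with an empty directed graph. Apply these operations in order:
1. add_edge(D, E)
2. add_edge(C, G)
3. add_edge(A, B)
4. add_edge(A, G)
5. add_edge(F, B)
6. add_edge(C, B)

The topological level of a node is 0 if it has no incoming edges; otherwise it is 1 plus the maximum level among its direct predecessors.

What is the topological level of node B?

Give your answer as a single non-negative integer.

Answer: 1

Derivation:
Op 1: add_edge(D, E). Edges now: 1
Op 2: add_edge(C, G). Edges now: 2
Op 3: add_edge(A, B). Edges now: 3
Op 4: add_edge(A, G). Edges now: 4
Op 5: add_edge(F, B). Edges now: 5
Op 6: add_edge(C, B). Edges now: 6
Compute levels (Kahn BFS):
  sources (in-degree 0): A, C, D, F
  process A: level=0
    A->B: in-degree(B)=2, level(B)>=1
    A->G: in-degree(G)=1, level(G)>=1
  process C: level=0
    C->B: in-degree(B)=1, level(B)>=1
    C->G: in-degree(G)=0, level(G)=1, enqueue
  process D: level=0
    D->E: in-degree(E)=0, level(E)=1, enqueue
  process F: level=0
    F->B: in-degree(B)=0, level(B)=1, enqueue
  process G: level=1
  process E: level=1
  process B: level=1
All levels: A:0, B:1, C:0, D:0, E:1, F:0, G:1
level(B) = 1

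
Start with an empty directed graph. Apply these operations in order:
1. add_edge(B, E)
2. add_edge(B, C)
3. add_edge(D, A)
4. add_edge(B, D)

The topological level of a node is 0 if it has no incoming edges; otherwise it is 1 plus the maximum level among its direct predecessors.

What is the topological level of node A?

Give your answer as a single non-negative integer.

Answer: 2

Derivation:
Op 1: add_edge(B, E). Edges now: 1
Op 2: add_edge(B, C). Edges now: 2
Op 3: add_edge(D, A). Edges now: 3
Op 4: add_edge(B, D). Edges now: 4
Compute levels (Kahn BFS):
  sources (in-degree 0): B
  process B: level=0
    B->C: in-degree(C)=0, level(C)=1, enqueue
    B->D: in-degree(D)=0, level(D)=1, enqueue
    B->E: in-degree(E)=0, level(E)=1, enqueue
  process C: level=1
  process D: level=1
    D->A: in-degree(A)=0, level(A)=2, enqueue
  process E: level=1
  process A: level=2
All levels: A:2, B:0, C:1, D:1, E:1
level(A) = 2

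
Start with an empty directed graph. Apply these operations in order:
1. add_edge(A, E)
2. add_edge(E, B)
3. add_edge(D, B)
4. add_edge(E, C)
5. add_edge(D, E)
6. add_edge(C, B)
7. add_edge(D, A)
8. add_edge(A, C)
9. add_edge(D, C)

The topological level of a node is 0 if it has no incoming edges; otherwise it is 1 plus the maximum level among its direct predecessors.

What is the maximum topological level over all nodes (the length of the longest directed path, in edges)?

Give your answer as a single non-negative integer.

Answer: 4

Derivation:
Op 1: add_edge(A, E). Edges now: 1
Op 2: add_edge(E, B). Edges now: 2
Op 3: add_edge(D, B). Edges now: 3
Op 4: add_edge(E, C). Edges now: 4
Op 5: add_edge(D, E). Edges now: 5
Op 6: add_edge(C, B). Edges now: 6
Op 7: add_edge(D, A). Edges now: 7
Op 8: add_edge(A, C). Edges now: 8
Op 9: add_edge(D, C). Edges now: 9
Compute levels (Kahn BFS):
  sources (in-degree 0): D
  process D: level=0
    D->A: in-degree(A)=0, level(A)=1, enqueue
    D->B: in-degree(B)=2, level(B)>=1
    D->C: in-degree(C)=2, level(C)>=1
    D->E: in-degree(E)=1, level(E)>=1
  process A: level=1
    A->C: in-degree(C)=1, level(C)>=2
    A->E: in-degree(E)=0, level(E)=2, enqueue
  process E: level=2
    E->B: in-degree(B)=1, level(B)>=3
    E->C: in-degree(C)=0, level(C)=3, enqueue
  process C: level=3
    C->B: in-degree(B)=0, level(B)=4, enqueue
  process B: level=4
All levels: A:1, B:4, C:3, D:0, E:2
max level = 4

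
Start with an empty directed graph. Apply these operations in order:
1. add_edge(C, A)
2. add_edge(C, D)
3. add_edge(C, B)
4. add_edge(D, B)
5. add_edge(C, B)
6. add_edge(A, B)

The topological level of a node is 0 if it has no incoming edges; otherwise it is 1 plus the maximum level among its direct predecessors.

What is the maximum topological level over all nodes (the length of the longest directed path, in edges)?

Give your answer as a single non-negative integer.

Answer: 2

Derivation:
Op 1: add_edge(C, A). Edges now: 1
Op 2: add_edge(C, D). Edges now: 2
Op 3: add_edge(C, B). Edges now: 3
Op 4: add_edge(D, B). Edges now: 4
Op 5: add_edge(C, B) (duplicate, no change). Edges now: 4
Op 6: add_edge(A, B). Edges now: 5
Compute levels (Kahn BFS):
  sources (in-degree 0): C
  process C: level=0
    C->A: in-degree(A)=0, level(A)=1, enqueue
    C->B: in-degree(B)=2, level(B)>=1
    C->D: in-degree(D)=0, level(D)=1, enqueue
  process A: level=1
    A->B: in-degree(B)=1, level(B)>=2
  process D: level=1
    D->B: in-degree(B)=0, level(B)=2, enqueue
  process B: level=2
All levels: A:1, B:2, C:0, D:1
max level = 2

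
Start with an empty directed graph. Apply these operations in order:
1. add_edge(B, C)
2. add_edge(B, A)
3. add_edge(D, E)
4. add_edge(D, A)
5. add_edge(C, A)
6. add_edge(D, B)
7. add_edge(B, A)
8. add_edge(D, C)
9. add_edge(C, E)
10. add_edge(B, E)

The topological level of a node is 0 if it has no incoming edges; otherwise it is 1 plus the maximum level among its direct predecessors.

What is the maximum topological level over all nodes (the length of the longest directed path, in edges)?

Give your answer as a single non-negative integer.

Op 1: add_edge(B, C). Edges now: 1
Op 2: add_edge(B, A). Edges now: 2
Op 3: add_edge(D, E). Edges now: 3
Op 4: add_edge(D, A). Edges now: 4
Op 5: add_edge(C, A). Edges now: 5
Op 6: add_edge(D, B). Edges now: 6
Op 7: add_edge(B, A) (duplicate, no change). Edges now: 6
Op 8: add_edge(D, C). Edges now: 7
Op 9: add_edge(C, E). Edges now: 8
Op 10: add_edge(B, E). Edges now: 9
Compute levels (Kahn BFS):
  sources (in-degree 0): D
  process D: level=0
    D->A: in-degree(A)=2, level(A)>=1
    D->B: in-degree(B)=0, level(B)=1, enqueue
    D->C: in-degree(C)=1, level(C)>=1
    D->E: in-degree(E)=2, level(E)>=1
  process B: level=1
    B->A: in-degree(A)=1, level(A)>=2
    B->C: in-degree(C)=0, level(C)=2, enqueue
    B->E: in-degree(E)=1, level(E)>=2
  process C: level=2
    C->A: in-degree(A)=0, level(A)=3, enqueue
    C->E: in-degree(E)=0, level(E)=3, enqueue
  process A: level=3
  process E: level=3
All levels: A:3, B:1, C:2, D:0, E:3
max level = 3

Answer: 3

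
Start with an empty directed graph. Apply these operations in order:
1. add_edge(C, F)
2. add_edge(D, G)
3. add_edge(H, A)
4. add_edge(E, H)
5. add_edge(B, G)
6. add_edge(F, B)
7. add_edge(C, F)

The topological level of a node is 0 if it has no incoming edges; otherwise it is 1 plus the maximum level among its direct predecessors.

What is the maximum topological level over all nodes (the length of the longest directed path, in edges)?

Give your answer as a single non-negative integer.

Op 1: add_edge(C, F). Edges now: 1
Op 2: add_edge(D, G). Edges now: 2
Op 3: add_edge(H, A). Edges now: 3
Op 4: add_edge(E, H). Edges now: 4
Op 5: add_edge(B, G). Edges now: 5
Op 6: add_edge(F, B). Edges now: 6
Op 7: add_edge(C, F) (duplicate, no change). Edges now: 6
Compute levels (Kahn BFS):
  sources (in-degree 0): C, D, E
  process C: level=0
    C->F: in-degree(F)=0, level(F)=1, enqueue
  process D: level=0
    D->G: in-degree(G)=1, level(G)>=1
  process E: level=0
    E->H: in-degree(H)=0, level(H)=1, enqueue
  process F: level=1
    F->B: in-degree(B)=0, level(B)=2, enqueue
  process H: level=1
    H->A: in-degree(A)=0, level(A)=2, enqueue
  process B: level=2
    B->G: in-degree(G)=0, level(G)=3, enqueue
  process A: level=2
  process G: level=3
All levels: A:2, B:2, C:0, D:0, E:0, F:1, G:3, H:1
max level = 3

Answer: 3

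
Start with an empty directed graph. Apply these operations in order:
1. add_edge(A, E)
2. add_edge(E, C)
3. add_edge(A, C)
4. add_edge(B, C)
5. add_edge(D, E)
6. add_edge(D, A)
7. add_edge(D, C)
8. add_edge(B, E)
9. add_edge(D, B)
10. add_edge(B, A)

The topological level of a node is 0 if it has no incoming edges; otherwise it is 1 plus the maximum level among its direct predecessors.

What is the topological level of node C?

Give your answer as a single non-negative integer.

Answer: 4

Derivation:
Op 1: add_edge(A, E). Edges now: 1
Op 2: add_edge(E, C). Edges now: 2
Op 3: add_edge(A, C). Edges now: 3
Op 4: add_edge(B, C). Edges now: 4
Op 5: add_edge(D, E). Edges now: 5
Op 6: add_edge(D, A). Edges now: 6
Op 7: add_edge(D, C). Edges now: 7
Op 8: add_edge(B, E). Edges now: 8
Op 9: add_edge(D, B). Edges now: 9
Op 10: add_edge(B, A). Edges now: 10
Compute levels (Kahn BFS):
  sources (in-degree 0): D
  process D: level=0
    D->A: in-degree(A)=1, level(A)>=1
    D->B: in-degree(B)=0, level(B)=1, enqueue
    D->C: in-degree(C)=3, level(C)>=1
    D->E: in-degree(E)=2, level(E)>=1
  process B: level=1
    B->A: in-degree(A)=0, level(A)=2, enqueue
    B->C: in-degree(C)=2, level(C)>=2
    B->E: in-degree(E)=1, level(E)>=2
  process A: level=2
    A->C: in-degree(C)=1, level(C)>=3
    A->E: in-degree(E)=0, level(E)=3, enqueue
  process E: level=3
    E->C: in-degree(C)=0, level(C)=4, enqueue
  process C: level=4
All levels: A:2, B:1, C:4, D:0, E:3
level(C) = 4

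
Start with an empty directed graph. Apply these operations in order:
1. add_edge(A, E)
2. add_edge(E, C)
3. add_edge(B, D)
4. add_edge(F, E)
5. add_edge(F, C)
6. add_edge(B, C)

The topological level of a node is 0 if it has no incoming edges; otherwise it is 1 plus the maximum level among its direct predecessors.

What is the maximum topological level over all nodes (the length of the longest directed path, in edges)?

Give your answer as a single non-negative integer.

Answer: 2

Derivation:
Op 1: add_edge(A, E). Edges now: 1
Op 2: add_edge(E, C). Edges now: 2
Op 3: add_edge(B, D). Edges now: 3
Op 4: add_edge(F, E). Edges now: 4
Op 5: add_edge(F, C). Edges now: 5
Op 6: add_edge(B, C). Edges now: 6
Compute levels (Kahn BFS):
  sources (in-degree 0): A, B, F
  process A: level=0
    A->E: in-degree(E)=1, level(E)>=1
  process B: level=0
    B->C: in-degree(C)=2, level(C)>=1
    B->D: in-degree(D)=0, level(D)=1, enqueue
  process F: level=0
    F->C: in-degree(C)=1, level(C)>=1
    F->E: in-degree(E)=0, level(E)=1, enqueue
  process D: level=1
  process E: level=1
    E->C: in-degree(C)=0, level(C)=2, enqueue
  process C: level=2
All levels: A:0, B:0, C:2, D:1, E:1, F:0
max level = 2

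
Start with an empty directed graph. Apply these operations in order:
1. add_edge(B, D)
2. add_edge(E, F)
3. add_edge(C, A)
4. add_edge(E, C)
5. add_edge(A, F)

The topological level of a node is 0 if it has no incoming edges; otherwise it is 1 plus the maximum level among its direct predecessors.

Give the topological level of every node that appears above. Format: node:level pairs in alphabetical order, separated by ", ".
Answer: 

Answer: A:2, B:0, C:1, D:1, E:0, F:3

Derivation:
Op 1: add_edge(B, D). Edges now: 1
Op 2: add_edge(E, F). Edges now: 2
Op 3: add_edge(C, A). Edges now: 3
Op 4: add_edge(E, C). Edges now: 4
Op 5: add_edge(A, F). Edges now: 5
Compute levels (Kahn BFS):
  sources (in-degree 0): B, E
  process B: level=0
    B->D: in-degree(D)=0, level(D)=1, enqueue
  process E: level=0
    E->C: in-degree(C)=0, level(C)=1, enqueue
    E->F: in-degree(F)=1, level(F)>=1
  process D: level=1
  process C: level=1
    C->A: in-degree(A)=0, level(A)=2, enqueue
  process A: level=2
    A->F: in-degree(F)=0, level(F)=3, enqueue
  process F: level=3
All levels: A:2, B:0, C:1, D:1, E:0, F:3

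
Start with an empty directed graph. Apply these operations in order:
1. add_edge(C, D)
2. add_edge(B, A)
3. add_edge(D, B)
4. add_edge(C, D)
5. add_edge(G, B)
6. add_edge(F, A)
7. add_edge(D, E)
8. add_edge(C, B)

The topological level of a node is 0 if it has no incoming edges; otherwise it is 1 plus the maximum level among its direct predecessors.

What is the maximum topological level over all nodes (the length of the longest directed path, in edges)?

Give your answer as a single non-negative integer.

Answer: 3

Derivation:
Op 1: add_edge(C, D). Edges now: 1
Op 2: add_edge(B, A). Edges now: 2
Op 3: add_edge(D, B). Edges now: 3
Op 4: add_edge(C, D) (duplicate, no change). Edges now: 3
Op 5: add_edge(G, B). Edges now: 4
Op 6: add_edge(F, A). Edges now: 5
Op 7: add_edge(D, E). Edges now: 6
Op 8: add_edge(C, B). Edges now: 7
Compute levels (Kahn BFS):
  sources (in-degree 0): C, F, G
  process C: level=0
    C->B: in-degree(B)=2, level(B)>=1
    C->D: in-degree(D)=0, level(D)=1, enqueue
  process F: level=0
    F->A: in-degree(A)=1, level(A)>=1
  process G: level=0
    G->B: in-degree(B)=1, level(B)>=1
  process D: level=1
    D->B: in-degree(B)=0, level(B)=2, enqueue
    D->E: in-degree(E)=0, level(E)=2, enqueue
  process B: level=2
    B->A: in-degree(A)=0, level(A)=3, enqueue
  process E: level=2
  process A: level=3
All levels: A:3, B:2, C:0, D:1, E:2, F:0, G:0
max level = 3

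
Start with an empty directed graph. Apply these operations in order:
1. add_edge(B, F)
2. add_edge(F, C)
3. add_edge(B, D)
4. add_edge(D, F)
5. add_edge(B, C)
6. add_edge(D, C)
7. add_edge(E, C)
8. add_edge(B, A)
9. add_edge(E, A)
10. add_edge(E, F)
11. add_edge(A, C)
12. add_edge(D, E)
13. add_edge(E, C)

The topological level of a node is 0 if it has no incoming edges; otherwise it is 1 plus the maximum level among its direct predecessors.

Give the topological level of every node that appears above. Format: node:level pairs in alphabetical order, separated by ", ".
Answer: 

Answer: A:3, B:0, C:4, D:1, E:2, F:3

Derivation:
Op 1: add_edge(B, F). Edges now: 1
Op 2: add_edge(F, C). Edges now: 2
Op 3: add_edge(B, D). Edges now: 3
Op 4: add_edge(D, F). Edges now: 4
Op 5: add_edge(B, C). Edges now: 5
Op 6: add_edge(D, C). Edges now: 6
Op 7: add_edge(E, C). Edges now: 7
Op 8: add_edge(B, A). Edges now: 8
Op 9: add_edge(E, A). Edges now: 9
Op 10: add_edge(E, F). Edges now: 10
Op 11: add_edge(A, C). Edges now: 11
Op 12: add_edge(D, E). Edges now: 12
Op 13: add_edge(E, C) (duplicate, no change). Edges now: 12
Compute levels (Kahn BFS):
  sources (in-degree 0): B
  process B: level=0
    B->A: in-degree(A)=1, level(A)>=1
    B->C: in-degree(C)=4, level(C)>=1
    B->D: in-degree(D)=0, level(D)=1, enqueue
    B->F: in-degree(F)=2, level(F)>=1
  process D: level=1
    D->C: in-degree(C)=3, level(C)>=2
    D->E: in-degree(E)=0, level(E)=2, enqueue
    D->F: in-degree(F)=1, level(F)>=2
  process E: level=2
    E->A: in-degree(A)=0, level(A)=3, enqueue
    E->C: in-degree(C)=2, level(C)>=3
    E->F: in-degree(F)=0, level(F)=3, enqueue
  process A: level=3
    A->C: in-degree(C)=1, level(C)>=4
  process F: level=3
    F->C: in-degree(C)=0, level(C)=4, enqueue
  process C: level=4
All levels: A:3, B:0, C:4, D:1, E:2, F:3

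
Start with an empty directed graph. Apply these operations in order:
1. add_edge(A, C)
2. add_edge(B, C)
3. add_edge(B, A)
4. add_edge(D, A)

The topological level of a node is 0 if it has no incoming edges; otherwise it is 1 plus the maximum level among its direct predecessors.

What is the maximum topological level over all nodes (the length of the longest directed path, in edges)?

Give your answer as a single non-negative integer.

Answer: 2

Derivation:
Op 1: add_edge(A, C). Edges now: 1
Op 2: add_edge(B, C). Edges now: 2
Op 3: add_edge(B, A). Edges now: 3
Op 4: add_edge(D, A). Edges now: 4
Compute levels (Kahn BFS):
  sources (in-degree 0): B, D
  process B: level=0
    B->A: in-degree(A)=1, level(A)>=1
    B->C: in-degree(C)=1, level(C)>=1
  process D: level=0
    D->A: in-degree(A)=0, level(A)=1, enqueue
  process A: level=1
    A->C: in-degree(C)=0, level(C)=2, enqueue
  process C: level=2
All levels: A:1, B:0, C:2, D:0
max level = 2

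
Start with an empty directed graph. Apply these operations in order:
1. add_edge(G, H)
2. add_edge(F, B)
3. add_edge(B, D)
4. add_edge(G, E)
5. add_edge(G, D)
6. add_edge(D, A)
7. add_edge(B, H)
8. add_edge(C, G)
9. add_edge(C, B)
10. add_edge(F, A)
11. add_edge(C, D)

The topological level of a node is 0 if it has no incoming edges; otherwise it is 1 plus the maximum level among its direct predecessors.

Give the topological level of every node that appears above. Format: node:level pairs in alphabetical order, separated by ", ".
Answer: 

Answer: A:3, B:1, C:0, D:2, E:2, F:0, G:1, H:2

Derivation:
Op 1: add_edge(G, H). Edges now: 1
Op 2: add_edge(F, B). Edges now: 2
Op 3: add_edge(B, D). Edges now: 3
Op 4: add_edge(G, E). Edges now: 4
Op 5: add_edge(G, D). Edges now: 5
Op 6: add_edge(D, A). Edges now: 6
Op 7: add_edge(B, H). Edges now: 7
Op 8: add_edge(C, G). Edges now: 8
Op 9: add_edge(C, B). Edges now: 9
Op 10: add_edge(F, A). Edges now: 10
Op 11: add_edge(C, D). Edges now: 11
Compute levels (Kahn BFS):
  sources (in-degree 0): C, F
  process C: level=0
    C->B: in-degree(B)=1, level(B)>=1
    C->D: in-degree(D)=2, level(D)>=1
    C->G: in-degree(G)=0, level(G)=1, enqueue
  process F: level=0
    F->A: in-degree(A)=1, level(A)>=1
    F->B: in-degree(B)=0, level(B)=1, enqueue
  process G: level=1
    G->D: in-degree(D)=1, level(D)>=2
    G->E: in-degree(E)=0, level(E)=2, enqueue
    G->H: in-degree(H)=1, level(H)>=2
  process B: level=1
    B->D: in-degree(D)=0, level(D)=2, enqueue
    B->H: in-degree(H)=0, level(H)=2, enqueue
  process E: level=2
  process D: level=2
    D->A: in-degree(A)=0, level(A)=3, enqueue
  process H: level=2
  process A: level=3
All levels: A:3, B:1, C:0, D:2, E:2, F:0, G:1, H:2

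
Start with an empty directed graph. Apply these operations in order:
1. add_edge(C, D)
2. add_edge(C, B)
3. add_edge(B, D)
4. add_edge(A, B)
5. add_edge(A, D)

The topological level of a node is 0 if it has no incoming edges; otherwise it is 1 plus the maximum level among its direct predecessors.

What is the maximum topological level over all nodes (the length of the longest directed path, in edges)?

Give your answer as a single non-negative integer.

Answer: 2

Derivation:
Op 1: add_edge(C, D). Edges now: 1
Op 2: add_edge(C, B). Edges now: 2
Op 3: add_edge(B, D). Edges now: 3
Op 4: add_edge(A, B). Edges now: 4
Op 5: add_edge(A, D). Edges now: 5
Compute levels (Kahn BFS):
  sources (in-degree 0): A, C
  process A: level=0
    A->B: in-degree(B)=1, level(B)>=1
    A->D: in-degree(D)=2, level(D)>=1
  process C: level=0
    C->B: in-degree(B)=0, level(B)=1, enqueue
    C->D: in-degree(D)=1, level(D)>=1
  process B: level=1
    B->D: in-degree(D)=0, level(D)=2, enqueue
  process D: level=2
All levels: A:0, B:1, C:0, D:2
max level = 2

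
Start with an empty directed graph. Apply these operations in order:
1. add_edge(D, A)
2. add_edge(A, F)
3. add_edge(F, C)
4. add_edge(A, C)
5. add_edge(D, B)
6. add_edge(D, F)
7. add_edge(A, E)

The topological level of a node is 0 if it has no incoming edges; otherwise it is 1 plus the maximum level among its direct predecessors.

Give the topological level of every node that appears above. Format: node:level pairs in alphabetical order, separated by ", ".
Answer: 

Answer: A:1, B:1, C:3, D:0, E:2, F:2

Derivation:
Op 1: add_edge(D, A). Edges now: 1
Op 2: add_edge(A, F). Edges now: 2
Op 3: add_edge(F, C). Edges now: 3
Op 4: add_edge(A, C). Edges now: 4
Op 5: add_edge(D, B). Edges now: 5
Op 6: add_edge(D, F). Edges now: 6
Op 7: add_edge(A, E). Edges now: 7
Compute levels (Kahn BFS):
  sources (in-degree 0): D
  process D: level=0
    D->A: in-degree(A)=0, level(A)=1, enqueue
    D->B: in-degree(B)=0, level(B)=1, enqueue
    D->F: in-degree(F)=1, level(F)>=1
  process A: level=1
    A->C: in-degree(C)=1, level(C)>=2
    A->E: in-degree(E)=0, level(E)=2, enqueue
    A->F: in-degree(F)=0, level(F)=2, enqueue
  process B: level=1
  process E: level=2
  process F: level=2
    F->C: in-degree(C)=0, level(C)=3, enqueue
  process C: level=3
All levels: A:1, B:1, C:3, D:0, E:2, F:2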